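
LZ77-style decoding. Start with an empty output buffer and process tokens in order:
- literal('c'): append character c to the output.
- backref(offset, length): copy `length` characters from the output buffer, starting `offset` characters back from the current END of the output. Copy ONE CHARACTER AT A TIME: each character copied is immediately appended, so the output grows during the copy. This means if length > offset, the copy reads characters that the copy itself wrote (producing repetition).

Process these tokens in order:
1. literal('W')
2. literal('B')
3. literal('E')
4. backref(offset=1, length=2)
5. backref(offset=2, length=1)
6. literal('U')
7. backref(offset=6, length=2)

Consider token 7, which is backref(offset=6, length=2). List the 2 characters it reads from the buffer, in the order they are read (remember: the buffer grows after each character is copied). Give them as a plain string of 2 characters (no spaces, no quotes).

Answer: BE

Derivation:
Token 1: literal('W'). Output: "W"
Token 2: literal('B'). Output: "WB"
Token 3: literal('E'). Output: "WBE"
Token 4: backref(off=1, len=2) (overlapping!). Copied 'EE' from pos 2. Output: "WBEEE"
Token 5: backref(off=2, len=1). Copied 'E' from pos 3. Output: "WBEEEE"
Token 6: literal('U'). Output: "WBEEEEU"
Token 7: backref(off=6, len=2). Buffer before: "WBEEEEU" (len 7)
  byte 1: read out[1]='B', append. Buffer now: "WBEEEEUB"
  byte 2: read out[2]='E', append. Buffer now: "WBEEEEUBE"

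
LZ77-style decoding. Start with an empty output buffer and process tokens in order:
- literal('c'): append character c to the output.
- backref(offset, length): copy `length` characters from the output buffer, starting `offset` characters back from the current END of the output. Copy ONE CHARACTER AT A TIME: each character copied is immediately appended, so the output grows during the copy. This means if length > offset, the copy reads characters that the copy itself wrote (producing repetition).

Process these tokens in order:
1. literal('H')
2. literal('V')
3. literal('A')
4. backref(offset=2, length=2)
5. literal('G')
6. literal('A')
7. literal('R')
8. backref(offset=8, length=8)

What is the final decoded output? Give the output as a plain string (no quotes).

Answer: HVAVAGARHVAVAGAR

Derivation:
Token 1: literal('H'). Output: "H"
Token 2: literal('V'). Output: "HV"
Token 3: literal('A'). Output: "HVA"
Token 4: backref(off=2, len=2). Copied 'VA' from pos 1. Output: "HVAVA"
Token 5: literal('G'). Output: "HVAVAG"
Token 6: literal('A'). Output: "HVAVAGA"
Token 7: literal('R'). Output: "HVAVAGAR"
Token 8: backref(off=8, len=8). Copied 'HVAVAGAR' from pos 0. Output: "HVAVAGARHVAVAGAR"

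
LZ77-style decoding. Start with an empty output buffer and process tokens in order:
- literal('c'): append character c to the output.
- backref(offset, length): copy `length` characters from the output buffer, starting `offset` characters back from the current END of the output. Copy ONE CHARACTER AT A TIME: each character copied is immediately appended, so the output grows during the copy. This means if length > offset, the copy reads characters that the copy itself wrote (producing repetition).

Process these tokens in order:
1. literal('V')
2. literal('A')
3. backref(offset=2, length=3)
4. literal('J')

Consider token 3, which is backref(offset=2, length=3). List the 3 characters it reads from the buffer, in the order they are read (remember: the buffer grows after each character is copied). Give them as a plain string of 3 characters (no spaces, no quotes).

Token 1: literal('V'). Output: "V"
Token 2: literal('A'). Output: "VA"
Token 3: backref(off=2, len=3). Buffer before: "VA" (len 2)
  byte 1: read out[0]='V', append. Buffer now: "VAV"
  byte 2: read out[1]='A', append. Buffer now: "VAVA"
  byte 3: read out[2]='V', append. Buffer now: "VAVAV"

Answer: VAV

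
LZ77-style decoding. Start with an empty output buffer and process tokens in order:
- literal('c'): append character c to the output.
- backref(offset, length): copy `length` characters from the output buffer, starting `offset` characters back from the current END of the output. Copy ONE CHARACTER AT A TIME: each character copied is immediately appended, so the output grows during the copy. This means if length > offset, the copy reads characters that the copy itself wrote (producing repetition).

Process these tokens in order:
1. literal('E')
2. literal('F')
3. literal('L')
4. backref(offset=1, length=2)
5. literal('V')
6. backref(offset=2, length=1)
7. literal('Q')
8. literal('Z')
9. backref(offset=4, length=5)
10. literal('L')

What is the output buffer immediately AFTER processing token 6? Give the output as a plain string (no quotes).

Answer: EFLLLVL

Derivation:
Token 1: literal('E'). Output: "E"
Token 2: literal('F'). Output: "EF"
Token 3: literal('L'). Output: "EFL"
Token 4: backref(off=1, len=2) (overlapping!). Copied 'LL' from pos 2. Output: "EFLLL"
Token 5: literal('V'). Output: "EFLLLV"
Token 6: backref(off=2, len=1). Copied 'L' from pos 4. Output: "EFLLLVL"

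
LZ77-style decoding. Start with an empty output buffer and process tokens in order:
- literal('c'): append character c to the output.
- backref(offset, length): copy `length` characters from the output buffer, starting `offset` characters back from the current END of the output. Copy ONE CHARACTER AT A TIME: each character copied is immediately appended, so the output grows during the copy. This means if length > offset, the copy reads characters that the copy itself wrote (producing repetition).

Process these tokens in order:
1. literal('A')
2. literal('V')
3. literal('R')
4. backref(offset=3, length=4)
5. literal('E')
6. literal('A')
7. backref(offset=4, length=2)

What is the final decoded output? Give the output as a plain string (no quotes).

Answer: AVRAVRAEARA

Derivation:
Token 1: literal('A'). Output: "A"
Token 2: literal('V'). Output: "AV"
Token 3: literal('R'). Output: "AVR"
Token 4: backref(off=3, len=4) (overlapping!). Copied 'AVRA' from pos 0. Output: "AVRAVRA"
Token 5: literal('E'). Output: "AVRAVRAE"
Token 6: literal('A'). Output: "AVRAVRAEA"
Token 7: backref(off=4, len=2). Copied 'RA' from pos 5. Output: "AVRAVRAEARA"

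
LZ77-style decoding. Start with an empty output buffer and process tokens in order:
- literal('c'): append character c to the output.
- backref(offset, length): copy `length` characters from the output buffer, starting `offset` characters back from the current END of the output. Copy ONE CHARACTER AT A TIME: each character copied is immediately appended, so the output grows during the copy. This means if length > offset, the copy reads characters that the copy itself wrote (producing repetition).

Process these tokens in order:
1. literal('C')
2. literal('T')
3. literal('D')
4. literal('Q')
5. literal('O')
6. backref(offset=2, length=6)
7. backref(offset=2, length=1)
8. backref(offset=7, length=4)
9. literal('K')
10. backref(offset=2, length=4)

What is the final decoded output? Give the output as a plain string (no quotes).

Token 1: literal('C'). Output: "C"
Token 2: literal('T'). Output: "CT"
Token 3: literal('D'). Output: "CTD"
Token 4: literal('Q'). Output: "CTDQ"
Token 5: literal('O'). Output: "CTDQO"
Token 6: backref(off=2, len=6) (overlapping!). Copied 'QOQOQO' from pos 3. Output: "CTDQOQOQOQO"
Token 7: backref(off=2, len=1). Copied 'Q' from pos 9. Output: "CTDQOQOQOQOQ"
Token 8: backref(off=7, len=4). Copied 'QOQO' from pos 5. Output: "CTDQOQOQOQOQQOQO"
Token 9: literal('K'). Output: "CTDQOQOQOQOQQOQOK"
Token 10: backref(off=2, len=4) (overlapping!). Copied 'OKOK' from pos 15. Output: "CTDQOQOQOQOQQOQOKOKOK"

Answer: CTDQOQOQOQOQQOQOKOKOK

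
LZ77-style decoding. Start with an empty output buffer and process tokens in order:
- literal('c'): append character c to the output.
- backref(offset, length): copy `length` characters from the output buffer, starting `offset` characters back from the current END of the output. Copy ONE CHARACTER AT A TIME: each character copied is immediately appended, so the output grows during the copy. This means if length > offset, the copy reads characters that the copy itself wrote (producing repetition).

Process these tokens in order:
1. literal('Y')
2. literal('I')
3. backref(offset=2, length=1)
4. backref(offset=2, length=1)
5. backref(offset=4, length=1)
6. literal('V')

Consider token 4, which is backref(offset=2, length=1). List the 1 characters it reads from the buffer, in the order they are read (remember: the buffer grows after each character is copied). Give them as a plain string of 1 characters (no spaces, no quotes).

Answer: I

Derivation:
Token 1: literal('Y'). Output: "Y"
Token 2: literal('I'). Output: "YI"
Token 3: backref(off=2, len=1). Copied 'Y' from pos 0. Output: "YIY"
Token 4: backref(off=2, len=1). Buffer before: "YIY" (len 3)
  byte 1: read out[1]='I', append. Buffer now: "YIYI"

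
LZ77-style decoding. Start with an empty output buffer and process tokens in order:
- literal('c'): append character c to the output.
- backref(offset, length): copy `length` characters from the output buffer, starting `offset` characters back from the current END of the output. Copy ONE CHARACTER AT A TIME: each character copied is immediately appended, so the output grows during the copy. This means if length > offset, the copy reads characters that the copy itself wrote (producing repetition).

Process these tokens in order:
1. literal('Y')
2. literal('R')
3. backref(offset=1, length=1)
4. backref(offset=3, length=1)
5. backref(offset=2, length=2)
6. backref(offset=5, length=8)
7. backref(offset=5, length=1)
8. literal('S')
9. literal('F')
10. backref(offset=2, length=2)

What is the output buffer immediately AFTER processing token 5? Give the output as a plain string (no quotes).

Answer: YRRYRY

Derivation:
Token 1: literal('Y'). Output: "Y"
Token 2: literal('R'). Output: "YR"
Token 3: backref(off=1, len=1). Copied 'R' from pos 1. Output: "YRR"
Token 4: backref(off=3, len=1). Copied 'Y' from pos 0. Output: "YRRY"
Token 5: backref(off=2, len=2). Copied 'RY' from pos 2. Output: "YRRYRY"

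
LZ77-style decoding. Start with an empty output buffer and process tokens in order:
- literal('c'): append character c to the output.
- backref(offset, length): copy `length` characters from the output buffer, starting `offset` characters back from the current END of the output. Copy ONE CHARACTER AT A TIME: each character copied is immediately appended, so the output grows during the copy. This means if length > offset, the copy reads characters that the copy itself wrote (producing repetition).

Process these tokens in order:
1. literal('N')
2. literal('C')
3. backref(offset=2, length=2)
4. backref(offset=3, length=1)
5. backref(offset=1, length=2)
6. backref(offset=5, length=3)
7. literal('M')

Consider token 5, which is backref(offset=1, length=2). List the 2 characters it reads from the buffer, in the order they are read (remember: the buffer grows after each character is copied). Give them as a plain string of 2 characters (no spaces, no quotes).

Token 1: literal('N'). Output: "N"
Token 2: literal('C'). Output: "NC"
Token 3: backref(off=2, len=2). Copied 'NC' from pos 0. Output: "NCNC"
Token 4: backref(off=3, len=1). Copied 'C' from pos 1. Output: "NCNCC"
Token 5: backref(off=1, len=2). Buffer before: "NCNCC" (len 5)
  byte 1: read out[4]='C', append. Buffer now: "NCNCCC"
  byte 2: read out[5]='C', append. Buffer now: "NCNCCCC"

Answer: CC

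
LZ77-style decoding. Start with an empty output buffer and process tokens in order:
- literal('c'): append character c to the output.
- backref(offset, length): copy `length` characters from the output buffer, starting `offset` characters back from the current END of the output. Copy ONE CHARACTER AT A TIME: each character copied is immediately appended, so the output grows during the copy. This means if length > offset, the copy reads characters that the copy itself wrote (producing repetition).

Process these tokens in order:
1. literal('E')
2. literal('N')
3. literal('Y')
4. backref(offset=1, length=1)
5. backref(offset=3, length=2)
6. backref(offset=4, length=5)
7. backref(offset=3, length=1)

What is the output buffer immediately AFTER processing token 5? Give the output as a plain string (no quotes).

Answer: ENYYNY

Derivation:
Token 1: literal('E'). Output: "E"
Token 2: literal('N'). Output: "EN"
Token 3: literal('Y'). Output: "ENY"
Token 4: backref(off=1, len=1). Copied 'Y' from pos 2. Output: "ENYY"
Token 5: backref(off=3, len=2). Copied 'NY' from pos 1. Output: "ENYYNY"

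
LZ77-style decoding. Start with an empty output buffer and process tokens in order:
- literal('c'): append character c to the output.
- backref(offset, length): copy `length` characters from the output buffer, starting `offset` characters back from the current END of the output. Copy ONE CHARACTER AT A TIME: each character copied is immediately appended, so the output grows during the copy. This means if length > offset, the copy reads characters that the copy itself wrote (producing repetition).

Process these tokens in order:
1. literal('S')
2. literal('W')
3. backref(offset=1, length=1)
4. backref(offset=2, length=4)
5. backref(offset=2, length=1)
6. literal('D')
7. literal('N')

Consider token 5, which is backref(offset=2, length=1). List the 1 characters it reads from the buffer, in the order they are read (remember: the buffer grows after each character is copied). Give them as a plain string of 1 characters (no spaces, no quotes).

Answer: W

Derivation:
Token 1: literal('S'). Output: "S"
Token 2: literal('W'). Output: "SW"
Token 3: backref(off=1, len=1). Copied 'W' from pos 1. Output: "SWW"
Token 4: backref(off=2, len=4) (overlapping!). Copied 'WWWW' from pos 1. Output: "SWWWWWW"
Token 5: backref(off=2, len=1). Buffer before: "SWWWWWW" (len 7)
  byte 1: read out[5]='W', append. Buffer now: "SWWWWWWW"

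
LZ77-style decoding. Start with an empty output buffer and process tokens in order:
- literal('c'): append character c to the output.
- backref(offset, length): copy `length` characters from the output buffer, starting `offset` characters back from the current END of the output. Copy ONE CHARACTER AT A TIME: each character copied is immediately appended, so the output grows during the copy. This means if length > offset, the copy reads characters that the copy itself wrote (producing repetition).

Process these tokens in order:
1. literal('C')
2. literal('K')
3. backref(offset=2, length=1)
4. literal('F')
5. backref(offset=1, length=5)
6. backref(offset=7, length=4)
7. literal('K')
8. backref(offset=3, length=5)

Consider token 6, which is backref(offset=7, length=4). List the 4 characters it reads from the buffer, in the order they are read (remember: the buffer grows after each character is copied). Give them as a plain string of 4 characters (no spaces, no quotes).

Answer: CFFF

Derivation:
Token 1: literal('C'). Output: "C"
Token 2: literal('K'). Output: "CK"
Token 3: backref(off=2, len=1). Copied 'C' from pos 0. Output: "CKC"
Token 4: literal('F'). Output: "CKCF"
Token 5: backref(off=1, len=5) (overlapping!). Copied 'FFFFF' from pos 3. Output: "CKCFFFFFF"
Token 6: backref(off=7, len=4). Buffer before: "CKCFFFFFF" (len 9)
  byte 1: read out[2]='C', append. Buffer now: "CKCFFFFFFC"
  byte 2: read out[3]='F', append. Buffer now: "CKCFFFFFFCF"
  byte 3: read out[4]='F', append. Buffer now: "CKCFFFFFFCFF"
  byte 4: read out[5]='F', append. Buffer now: "CKCFFFFFFCFFF"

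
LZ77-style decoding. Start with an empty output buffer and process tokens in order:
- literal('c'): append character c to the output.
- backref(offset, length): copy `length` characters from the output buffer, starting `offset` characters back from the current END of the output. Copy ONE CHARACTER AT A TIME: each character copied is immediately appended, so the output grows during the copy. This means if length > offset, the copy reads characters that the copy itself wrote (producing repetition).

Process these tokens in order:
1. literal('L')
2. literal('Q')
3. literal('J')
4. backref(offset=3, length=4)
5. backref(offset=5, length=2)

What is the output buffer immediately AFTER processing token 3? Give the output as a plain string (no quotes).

Answer: LQJ

Derivation:
Token 1: literal('L'). Output: "L"
Token 2: literal('Q'). Output: "LQ"
Token 3: literal('J'). Output: "LQJ"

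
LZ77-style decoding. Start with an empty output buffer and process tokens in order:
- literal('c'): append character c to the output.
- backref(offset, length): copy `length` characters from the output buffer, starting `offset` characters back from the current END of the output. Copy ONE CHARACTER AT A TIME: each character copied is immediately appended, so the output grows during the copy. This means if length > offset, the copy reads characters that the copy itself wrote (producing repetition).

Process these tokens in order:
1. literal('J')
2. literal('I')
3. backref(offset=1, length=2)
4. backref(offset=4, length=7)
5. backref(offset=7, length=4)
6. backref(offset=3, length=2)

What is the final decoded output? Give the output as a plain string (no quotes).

Answer: JIIIJIIIJIIJIIIII

Derivation:
Token 1: literal('J'). Output: "J"
Token 2: literal('I'). Output: "JI"
Token 3: backref(off=1, len=2) (overlapping!). Copied 'II' from pos 1. Output: "JIII"
Token 4: backref(off=4, len=7) (overlapping!). Copied 'JIIIJII' from pos 0. Output: "JIIIJIIIJII"
Token 5: backref(off=7, len=4). Copied 'JIII' from pos 4. Output: "JIIIJIIIJIIJIII"
Token 6: backref(off=3, len=2). Copied 'II' from pos 12. Output: "JIIIJIIIJIIJIIIII"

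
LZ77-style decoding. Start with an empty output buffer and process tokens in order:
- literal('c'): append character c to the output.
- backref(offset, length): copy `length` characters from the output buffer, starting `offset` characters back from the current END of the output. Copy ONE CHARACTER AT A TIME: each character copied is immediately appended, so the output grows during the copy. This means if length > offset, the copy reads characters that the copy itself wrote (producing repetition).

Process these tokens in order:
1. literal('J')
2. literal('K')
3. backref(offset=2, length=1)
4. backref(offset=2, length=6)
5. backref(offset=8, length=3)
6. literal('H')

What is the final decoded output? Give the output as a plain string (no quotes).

Token 1: literal('J'). Output: "J"
Token 2: literal('K'). Output: "JK"
Token 3: backref(off=2, len=1). Copied 'J' from pos 0. Output: "JKJ"
Token 4: backref(off=2, len=6) (overlapping!). Copied 'KJKJKJ' from pos 1. Output: "JKJKJKJKJ"
Token 5: backref(off=8, len=3). Copied 'KJK' from pos 1. Output: "JKJKJKJKJKJK"
Token 6: literal('H'). Output: "JKJKJKJKJKJKH"

Answer: JKJKJKJKJKJKH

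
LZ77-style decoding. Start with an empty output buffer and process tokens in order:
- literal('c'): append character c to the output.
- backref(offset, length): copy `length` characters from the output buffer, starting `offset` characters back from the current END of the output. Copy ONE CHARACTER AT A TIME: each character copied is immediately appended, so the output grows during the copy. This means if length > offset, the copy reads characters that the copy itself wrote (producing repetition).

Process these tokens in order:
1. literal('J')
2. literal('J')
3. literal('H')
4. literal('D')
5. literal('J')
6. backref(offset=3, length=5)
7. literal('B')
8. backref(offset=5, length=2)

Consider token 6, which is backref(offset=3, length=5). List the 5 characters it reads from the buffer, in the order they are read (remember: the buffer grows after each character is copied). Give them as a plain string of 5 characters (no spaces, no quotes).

Token 1: literal('J'). Output: "J"
Token 2: literal('J'). Output: "JJ"
Token 3: literal('H'). Output: "JJH"
Token 4: literal('D'). Output: "JJHD"
Token 5: literal('J'). Output: "JJHDJ"
Token 6: backref(off=3, len=5). Buffer before: "JJHDJ" (len 5)
  byte 1: read out[2]='H', append. Buffer now: "JJHDJH"
  byte 2: read out[3]='D', append. Buffer now: "JJHDJHD"
  byte 3: read out[4]='J', append. Buffer now: "JJHDJHDJ"
  byte 4: read out[5]='H', append. Buffer now: "JJHDJHDJH"
  byte 5: read out[6]='D', append. Buffer now: "JJHDJHDJHD"

Answer: HDJHD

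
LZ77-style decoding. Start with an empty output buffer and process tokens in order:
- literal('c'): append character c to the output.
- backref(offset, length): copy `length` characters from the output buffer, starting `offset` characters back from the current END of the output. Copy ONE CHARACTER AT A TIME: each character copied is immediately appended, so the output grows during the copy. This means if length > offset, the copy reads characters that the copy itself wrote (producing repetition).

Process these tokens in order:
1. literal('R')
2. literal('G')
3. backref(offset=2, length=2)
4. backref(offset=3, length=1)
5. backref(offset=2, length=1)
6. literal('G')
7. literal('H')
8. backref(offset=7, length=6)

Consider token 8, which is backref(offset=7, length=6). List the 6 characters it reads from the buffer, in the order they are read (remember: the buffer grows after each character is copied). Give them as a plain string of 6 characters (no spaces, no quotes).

Answer: GRGGGG

Derivation:
Token 1: literal('R'). Output: "R"
Token 2: literal('G'). Output: "RG"
Token 3: backref(off=2, len=2). Copied 'RG' from pos 0. Output: "RGRG"
Token 4: backref(off=3, len=1). Copied 'G' from pos 1. Output: "RGRGG"
Token 5: backref(off=2, len=1). Copied 'G' from pos 3. Output: "RGRGGG"
Token 6: literal('G'). Output: "RGRGGGG"
Token 7: literal('H'). Output: "RGRGGGGH"
Token 8: backref(off=7, len=6). Buffer before: "RGRGGGGH" (len 8)
  byte 1: read out[1]='G', append. Buffer now: "RGRGGGGHG"
  byte 2: read out[2]='R', append. Buffer now: "RGRGGGGHGR"
  byte 3: read out[3]='G', append. Buffer now: "RGRGGGGHGRG"
  byte 4: read out[4]='G', append. Buffer now: "RGRGGGGHGRGG"
  byte 5: read out[5]='G', append. Buffer now: "RGRGGGGHGRGGG"
  byte 6: read out[6]='G', append. Buffer now: "RGRGGGGHGRGGGG"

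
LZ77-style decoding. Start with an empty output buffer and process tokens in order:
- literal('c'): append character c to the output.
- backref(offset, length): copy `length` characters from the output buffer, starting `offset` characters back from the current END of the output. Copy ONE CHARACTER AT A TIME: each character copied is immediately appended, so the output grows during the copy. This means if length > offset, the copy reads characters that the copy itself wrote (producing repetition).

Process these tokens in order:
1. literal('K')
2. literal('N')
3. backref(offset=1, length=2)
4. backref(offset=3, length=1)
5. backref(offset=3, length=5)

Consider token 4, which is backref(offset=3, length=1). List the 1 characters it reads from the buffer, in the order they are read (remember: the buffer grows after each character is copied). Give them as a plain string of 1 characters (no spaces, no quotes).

Token 1: literal('K'). Output: "K"
Token 2: literal('N'). Output: "KN"
Token 3: backref(off=1, len=2) (overlapping!). Copied 'NN' from pos 1. Output: "KNNN"
Token 4: backref(off=3, len=1). Buffer before: "KNNN" (len 4)
  byte 1: read out[1]='N', append. Buffer now: "KNNNN"

Answer: N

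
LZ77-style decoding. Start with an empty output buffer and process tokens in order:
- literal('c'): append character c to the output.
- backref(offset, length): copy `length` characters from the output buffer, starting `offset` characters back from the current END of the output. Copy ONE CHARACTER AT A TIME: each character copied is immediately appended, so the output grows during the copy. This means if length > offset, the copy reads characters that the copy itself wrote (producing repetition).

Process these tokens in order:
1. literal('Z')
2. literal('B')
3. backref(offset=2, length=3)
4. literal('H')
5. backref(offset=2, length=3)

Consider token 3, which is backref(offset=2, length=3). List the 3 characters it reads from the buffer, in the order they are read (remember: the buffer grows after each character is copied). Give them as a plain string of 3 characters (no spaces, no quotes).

Answer: ZBZ

Derivation:
Token 1: literal('Z'). Output: "Z"
Token 2: literal('B'). Output: "ZB"
Token 3: backref(off=2, len=3). Buffer before: "ZB" (len 2)
  byte 1: read out[0]='Z', append. Buffer now: "ZBZ"
  byte 2: read out[1]='B', append. Buffer now: "ZBZB"
  byte 3: read out[2]='Z', append. Buffer now: "ZBZBZ"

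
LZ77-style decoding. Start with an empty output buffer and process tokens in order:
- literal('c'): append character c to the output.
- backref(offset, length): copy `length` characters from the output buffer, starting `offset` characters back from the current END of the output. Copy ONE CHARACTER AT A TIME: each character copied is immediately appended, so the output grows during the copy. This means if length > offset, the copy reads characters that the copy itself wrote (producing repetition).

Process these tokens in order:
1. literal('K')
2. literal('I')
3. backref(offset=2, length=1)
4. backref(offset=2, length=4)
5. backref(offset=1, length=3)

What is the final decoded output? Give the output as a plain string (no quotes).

Answer: KIKIKIKKKK

Derivation:
Token 1: literal('K'). Output: "K"
Token 2: literal('I'). Output: "KI"
Token 3: backref(off=2, len=1). Copied 'K' from pos 0. Output: "KIK"
Token 4: backref(off=2, len=4) (overlapping!). Copied 'IKIK' from pos 1. Output: "KIKIKIK"
Token 5: backref(off=1, len=3) (overlapping!). Copied 'KKK' from pos 6. Output: "KIKIKIKKKK"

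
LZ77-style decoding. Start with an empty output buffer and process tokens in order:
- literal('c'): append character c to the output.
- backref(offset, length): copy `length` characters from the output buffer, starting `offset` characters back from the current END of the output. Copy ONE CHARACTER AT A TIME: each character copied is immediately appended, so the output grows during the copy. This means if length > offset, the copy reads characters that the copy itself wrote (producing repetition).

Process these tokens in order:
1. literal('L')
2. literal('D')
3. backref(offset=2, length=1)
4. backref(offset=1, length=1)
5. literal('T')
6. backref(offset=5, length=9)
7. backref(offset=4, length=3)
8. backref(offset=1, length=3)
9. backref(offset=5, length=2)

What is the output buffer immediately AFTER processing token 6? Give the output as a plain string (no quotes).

Answer: LDLLTLDLLTLDLL

Derivation:
Token 1: literal('L'). Output: "L"
Token 2: literal('D'). Output: "LD"
Token 3: backref(off=2, len=1). Copied 'L' from pos 0. Output: "LDL"
Token 4: backref(off=1, len=1). Copied 'L' from pos 2. Output: "LDLL"
Token 5: literal('T'). Output: "LDLLT"
Token 6: backref(off=5, len=9) (overlapping!). Copied 'LDLLTLDLL' from pos 0. Output: "LDLLTLDLLTLDLL"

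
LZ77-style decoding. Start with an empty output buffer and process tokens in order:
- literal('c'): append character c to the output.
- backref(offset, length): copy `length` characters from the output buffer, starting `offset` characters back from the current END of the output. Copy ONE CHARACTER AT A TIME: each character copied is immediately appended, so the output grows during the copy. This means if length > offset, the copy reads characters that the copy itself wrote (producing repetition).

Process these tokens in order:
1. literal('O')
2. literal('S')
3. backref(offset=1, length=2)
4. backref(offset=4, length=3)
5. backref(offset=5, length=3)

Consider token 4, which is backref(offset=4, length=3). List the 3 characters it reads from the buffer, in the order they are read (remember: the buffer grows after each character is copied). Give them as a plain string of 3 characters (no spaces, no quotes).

Token 1: literal('O'). Output: "O"
Token 2: literal('S'). Output: "OS"
Token 3: backref(off=1, len=2) (overlapping!). Copied 'SS' from pos 1. Output: "OSSS"
Token 4: backref(off=4, len=3). Buffer before: "OSSS" (len 4)
  byte 1: read out[0]='O', append. Buffer now: "OSSSO"
  byte 2: read out[1]='S', append. Buffer now: "OSSSOS"
  byte 3: read out[2]='S', append. Buffer now: "OSSSOSS"

Answer: OSS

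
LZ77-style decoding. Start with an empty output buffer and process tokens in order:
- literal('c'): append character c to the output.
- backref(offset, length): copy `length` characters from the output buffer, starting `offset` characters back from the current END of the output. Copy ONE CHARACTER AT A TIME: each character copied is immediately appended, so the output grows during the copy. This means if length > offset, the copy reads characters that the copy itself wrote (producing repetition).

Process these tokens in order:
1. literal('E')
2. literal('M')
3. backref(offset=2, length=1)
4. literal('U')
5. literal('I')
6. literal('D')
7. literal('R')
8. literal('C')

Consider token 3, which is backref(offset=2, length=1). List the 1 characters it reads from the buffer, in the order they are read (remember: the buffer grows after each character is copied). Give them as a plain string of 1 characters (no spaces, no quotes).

Token 1: literal('E'). Output: "E"
Token 2: literal('M'). Output: "EM"
Token 3: backref(off=2, len=1). Buffer before: "EM" (len 2)
  byte 1: read out[0]='E', append. Buffer now: "EME"

Answer: E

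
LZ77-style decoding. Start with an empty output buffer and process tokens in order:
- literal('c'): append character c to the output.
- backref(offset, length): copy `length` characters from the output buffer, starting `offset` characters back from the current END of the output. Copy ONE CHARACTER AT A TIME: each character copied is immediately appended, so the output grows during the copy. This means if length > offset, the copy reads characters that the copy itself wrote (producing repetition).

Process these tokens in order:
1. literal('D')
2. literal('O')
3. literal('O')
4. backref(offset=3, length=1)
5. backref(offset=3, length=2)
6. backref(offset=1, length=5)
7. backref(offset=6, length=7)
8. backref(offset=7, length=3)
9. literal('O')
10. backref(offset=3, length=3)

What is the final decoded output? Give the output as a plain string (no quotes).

Token 1: literal('D'). Output: "D"
Token 2: literal('O'). Output: "DO"
Token 3: literal('O'). Output: "DOO"
Token 4: backref(off=3, len=1). Copied 'D' from pos 0. Output: "DOOD"
Token 5: backref(off=3, len=2). Copied 'OO' from pos 1. Output: "DOODOO"
Token 6: backref(off=1, len=5) (overlapping!). Copied 'OOOOO' from pos 5. Output: "DOODOOOOOOO"
Token 7: backref(off=6, len=7) (overlapping!). Copied 'OOOOOOO' from pos 5. Output: "DOODOOOOOOOOOOOOOO"
Token 8: backref(off=7, len=3). Copied 'OOO' from pos 11. Output: "DOODOOOOOOOOOOOOOOOOO"
Token 9: literal('O'). Output: "DOODOOOOOOOOOOOOOOOOOO"
Token 10: backref(off=3, len=3). Copied 'OOO' from pos 19. Output: "DOODOOOOOOOOOOOOOOOOOOOOO"

Answer: DOODOOOOOOOOOOOOOOOOOOOOO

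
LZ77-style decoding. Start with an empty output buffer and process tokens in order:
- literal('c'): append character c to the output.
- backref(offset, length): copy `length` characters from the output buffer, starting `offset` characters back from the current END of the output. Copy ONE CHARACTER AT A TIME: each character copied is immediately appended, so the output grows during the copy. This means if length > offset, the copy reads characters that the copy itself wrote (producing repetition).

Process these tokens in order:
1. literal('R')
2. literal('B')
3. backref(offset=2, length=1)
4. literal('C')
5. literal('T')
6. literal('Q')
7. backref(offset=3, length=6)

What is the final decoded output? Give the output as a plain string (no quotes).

Token 1: literal('R'). Output: "R"
Token 2: literal('B'). Output: "RB"
Token 3: backref(off=2, len=1). Copied 'R' from pos 0. Output: "RBR"
Token 4: literal('C'). Output: "RBRC"
Token 5: literal('T'). Output: "RBRCT"
Token 6: literal('Q'). Output: "RBRCTQ"
Token 7: backref(off=3, len=6) (overlapping!). Copied 'CTQCTQ' from pos 3. Output: "RBRCTQCTQCTQ"

Answer: RBRCTQCTQCTQ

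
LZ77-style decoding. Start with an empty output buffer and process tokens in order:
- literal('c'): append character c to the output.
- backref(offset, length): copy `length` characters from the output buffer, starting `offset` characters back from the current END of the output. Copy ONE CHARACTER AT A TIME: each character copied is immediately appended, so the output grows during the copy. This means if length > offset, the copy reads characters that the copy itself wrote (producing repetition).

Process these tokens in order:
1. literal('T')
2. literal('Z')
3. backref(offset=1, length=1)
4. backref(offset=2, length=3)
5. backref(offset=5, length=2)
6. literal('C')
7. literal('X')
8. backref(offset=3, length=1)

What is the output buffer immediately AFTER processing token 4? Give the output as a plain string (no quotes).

Token 1: literal('T'). Output: "T"
Token 2: literal('Z'). Output: "TZ"
Token 3: backref(off=1, len=1). Copied 'Z' from pos 1. Output: "TZZ"
Token 4: backref(off=2, len=3) (overlapping!). Copied 'ZZZ' from pos 1. Output: "TZZZZZ"

Answer: TZZZZZ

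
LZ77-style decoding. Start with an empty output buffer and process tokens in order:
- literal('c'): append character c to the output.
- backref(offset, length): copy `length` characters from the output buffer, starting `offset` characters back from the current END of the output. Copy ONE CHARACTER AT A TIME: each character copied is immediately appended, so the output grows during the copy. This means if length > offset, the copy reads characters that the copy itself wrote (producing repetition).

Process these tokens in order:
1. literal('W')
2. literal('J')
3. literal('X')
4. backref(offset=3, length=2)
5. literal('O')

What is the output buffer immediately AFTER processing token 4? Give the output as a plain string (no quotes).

Answer: WJXWJ

Derivation:
Token 1: literal('W'). Output: "W"
Token 2: literal('J'). Output: "WJ"
Token 3: literal('X'). Output: "WJX"
Token 4: backref(off=3, len=2). Copied 'WJ' from pos 0. Output: "WJXWJ"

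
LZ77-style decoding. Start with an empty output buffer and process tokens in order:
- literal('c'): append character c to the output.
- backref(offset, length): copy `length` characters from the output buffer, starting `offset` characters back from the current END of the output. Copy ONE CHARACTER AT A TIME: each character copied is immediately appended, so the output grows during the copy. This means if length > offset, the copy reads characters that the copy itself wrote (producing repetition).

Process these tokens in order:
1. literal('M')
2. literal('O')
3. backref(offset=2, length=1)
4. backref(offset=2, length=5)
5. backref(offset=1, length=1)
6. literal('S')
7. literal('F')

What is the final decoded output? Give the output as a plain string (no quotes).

Answer: MOMOMOMOOSF

Derivation:
Token 1: literal('M'). Output: "M"
Token 2: literal('O'). Output: "MO"
Token 3: backref(off=2, len=1). Copied 'M' from pos 0. Output: "MOM"
Token 4: backref(off=2, len=5) (overlapping!). Copied 'OMOMO' from pos 1. Output: "MOMOMOMO"
Token 5: backref(off=1, len=1). Copied 'O' from pos 7. Output: "MOMOMOMOO"
Token 6: literal('S'). Output: "MOMOMOMOOS"
Token 7: literal('F'). Output: "MOMOMOMOOSF"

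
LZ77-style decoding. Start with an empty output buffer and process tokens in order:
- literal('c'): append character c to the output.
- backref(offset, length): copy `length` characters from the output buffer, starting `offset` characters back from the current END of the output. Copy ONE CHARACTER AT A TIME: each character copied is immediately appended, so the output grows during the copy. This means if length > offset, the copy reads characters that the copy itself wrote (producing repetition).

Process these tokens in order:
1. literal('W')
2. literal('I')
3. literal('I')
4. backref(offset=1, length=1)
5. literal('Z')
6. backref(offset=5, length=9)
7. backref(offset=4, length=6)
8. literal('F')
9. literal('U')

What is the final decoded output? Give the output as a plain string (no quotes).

Answer: WIIIZWIIIZWIIIWIIIWIFU

Derivation:
Token 1: literal('W'). Output: "W"
Token 2: literal('I'). Output: "WI"
Token 3: literal('I'). Output: "WII"
Token 4: backref(off=1, len=1). Copied 'I' from pos 2. Output: "WIII"
Token 5: literal('Z'). Output: "WIIIZ"
Token 6: backref(off=5, len=9) (overlapping!). Copied 'WIIIZWIII' from pos 0. Output: "WIIIZWIIIZWIII"
Token 7: backref(off=4, len=6) (overlapping!). Copied 'WIIIWI' from pos 10. Output: "WIIIZWIIIZWIIIWIIIWI"
Token 8: literal('F'). Output: "WIIIZWIIIZWIIIWIIIWIF"
Token 9: literal('U'). Output: "WIIIZWIIIZWIIIWIIIWIFU"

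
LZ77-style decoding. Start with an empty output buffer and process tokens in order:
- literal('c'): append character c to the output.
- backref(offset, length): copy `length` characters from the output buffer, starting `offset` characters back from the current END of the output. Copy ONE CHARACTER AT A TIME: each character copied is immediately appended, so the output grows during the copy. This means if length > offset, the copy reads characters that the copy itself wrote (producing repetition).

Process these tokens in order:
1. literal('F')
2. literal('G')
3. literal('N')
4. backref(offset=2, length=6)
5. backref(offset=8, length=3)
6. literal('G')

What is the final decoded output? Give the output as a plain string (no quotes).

Answer: FGNGNGNGNGNGG

Derivation:
Token 1: literal('F'). Output: "F"
Token 2: literal('G'). Output: "FG"
Token 3: literal('N'). Output: "FGN"
Token 4: backref(off=2, len=6) (overlapping!). Copied 'GNGNGN' from pos 1. Output: "FGNGNGNGN"
Token 5: backref(off=8, len=3). Copied 'GNG' from pos 1. Output: "FGNGNGNGNGNG"
Token 6: literal('G'). Output: "FGNGNGNGNGNGG"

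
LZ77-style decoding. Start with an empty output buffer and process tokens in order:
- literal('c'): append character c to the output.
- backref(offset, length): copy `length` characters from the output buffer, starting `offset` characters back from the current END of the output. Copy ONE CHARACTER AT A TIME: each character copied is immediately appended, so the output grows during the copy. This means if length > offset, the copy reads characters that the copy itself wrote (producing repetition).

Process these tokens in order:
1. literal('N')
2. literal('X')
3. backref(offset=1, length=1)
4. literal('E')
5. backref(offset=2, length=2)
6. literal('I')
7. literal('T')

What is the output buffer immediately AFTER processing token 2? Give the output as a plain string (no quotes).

Answer: NX

Derivation:
Token 1: literal('N'). Output: "N"
Token 2: literal('X'). Output: "NX"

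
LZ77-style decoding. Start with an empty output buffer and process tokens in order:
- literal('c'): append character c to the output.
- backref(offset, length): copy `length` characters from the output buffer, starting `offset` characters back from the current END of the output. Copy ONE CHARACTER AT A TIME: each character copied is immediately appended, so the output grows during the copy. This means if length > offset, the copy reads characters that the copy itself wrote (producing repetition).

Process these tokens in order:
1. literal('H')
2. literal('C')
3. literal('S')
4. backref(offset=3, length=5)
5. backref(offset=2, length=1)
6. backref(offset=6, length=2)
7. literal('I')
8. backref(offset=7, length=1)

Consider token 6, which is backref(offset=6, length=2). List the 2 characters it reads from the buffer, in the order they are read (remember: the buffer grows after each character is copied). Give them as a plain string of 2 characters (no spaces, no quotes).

Token 1: literal('H'). Output: "H"
Token 2: literal('C'). Output: "HC"
Token 3: literal('S'). Output: "HCS"
Token 4: backref(off=3, len=5) (overlapping!). Copied 'HCSHC' from pos 0. Output: "HCSHCSHC"
Token 5: backref(off=2, len=1). Copied 'H' from pos 6. Output: "HCSHCSHCH"
Token 6: backref(off=6, len=2). Buffer before: "HCSHCSHCH" (len 9)
  byte 1: read out[3]='H', append. Buffer now: "HCSHCSHCHH"
  byte 2: read out[4]='C', append. Buffer now: "HCSHCSHCHHC"

Answer: HC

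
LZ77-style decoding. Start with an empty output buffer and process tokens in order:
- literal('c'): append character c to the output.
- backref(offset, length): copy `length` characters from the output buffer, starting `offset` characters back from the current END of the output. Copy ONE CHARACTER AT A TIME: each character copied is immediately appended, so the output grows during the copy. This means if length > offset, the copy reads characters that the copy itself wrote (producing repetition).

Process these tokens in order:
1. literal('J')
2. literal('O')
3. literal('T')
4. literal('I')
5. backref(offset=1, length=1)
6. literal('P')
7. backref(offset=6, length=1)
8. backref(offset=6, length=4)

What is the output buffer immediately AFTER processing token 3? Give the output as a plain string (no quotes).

Answer: JOT

Derivation:
Token 1: literal('J'). Output: "J"
Token 2: literal('O'). Output: "JO"
Token 3: literal('T'). Output: "JOT"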